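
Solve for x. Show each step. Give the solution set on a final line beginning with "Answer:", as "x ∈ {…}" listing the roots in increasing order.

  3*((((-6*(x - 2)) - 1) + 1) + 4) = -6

Step 1. [3*((((-6*(x - 2)) - 1) + 1) + 4) = -6] LHS = 3·(…); ÷3 both sides ⇒ div: (((-6*(x - 2)) - 1) + 1) + 4 = -2.
Step 2. [(((-6*(x - 2)) - 1) + 1) + 4 = -2] peel the +4: subtract 4 from each side, so sub: ((-6*(x - 2)) - 1) + 1 = -6.
Step 3. [((-6*(x - 2)) - 1) + 1 = -6] peel the +1: subtract 1 from each side. So sub: (-6*(x - 2)) - 1 = -7.
Step 4. [(-6*(x - 2)) - 1 = -7] peel the -1: add 1 from each side. So sub: -6*(x - 2) = -6.
Step 5. [-6*(x - 2) = -6] -6·(inner) — divide through by -6, so div: x - 2 = 1.
Step 6. [x - 2 = 1] the outer -2 inverts by adding 2. So sub: x = 3.

Answer: x ∈ {3}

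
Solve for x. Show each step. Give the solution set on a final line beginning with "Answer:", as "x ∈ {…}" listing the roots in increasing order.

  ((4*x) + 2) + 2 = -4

Step 1. [((4*x) + 2) + 2 = -4] 2 comes off first (subtract 2), so sub: (4*x) + 2 = -6.
Step 2. [(4*x) + 2 = -6] +2 is outermost — subtract 2 both sides. So sub: 4*x = -8.
Step 3. [4*x = -8] 4 out front; divide by 4, so div: x = -2.

Answer: x ∈ {-2}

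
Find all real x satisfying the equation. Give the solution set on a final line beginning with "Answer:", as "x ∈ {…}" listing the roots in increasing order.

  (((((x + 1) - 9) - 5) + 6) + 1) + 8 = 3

Step 1. [(((((x + 1) - 9) - 5) + 6) + 1) + 8 = 3] 8 comes off first (subtract 8) ⇒ sub: ((((x + 1) - 9) - 5) + 6) + 1 = -5.
Step 2. [((((x + 1) - 9) - 5) + 6) + 1 = -5] subtract 1: x sits inside (… + 1) ⇒ sub: (((x + 1) - 9) - 5) + 6 = -6.
Step 3. [(((x + 1) - 9) - 5) + 6 = -6] 6 comes off first (subtract 6). So sub: ((x + 1) - 9) - 5 = -12.
Step 4. [((x + 1) - 9) - 5 = -12] add 5: x sits inside (… - 5) ⇒ sub: (x + 1) - 9 = -7.
Step 5. [(x + 1) - 9 = -7] peel the -9: add 9 from each side. So sub: x + 1 = 2.
Step 6. [x + 1 = 2] subtract 1: x sits inside (… + 1), so sub: x = 1.

Answer: x ∈ {1}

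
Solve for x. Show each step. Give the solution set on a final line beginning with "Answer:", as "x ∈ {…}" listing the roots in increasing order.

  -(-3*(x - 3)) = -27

Step 1. [-(-3*(x - 3)) = -27] flip signs both sides ⇒ neg: -3*(x - 3) = 27.
Step 2. [-3*(x - 3) = 27] -3·(inner) — divide through by -3 ⇒ div: x - 3 = -9.
Step 3. [x - 3 = -9] add 3: x sits inside (… - 3). So sub: x = -6.

Answer: x ∈ {-6}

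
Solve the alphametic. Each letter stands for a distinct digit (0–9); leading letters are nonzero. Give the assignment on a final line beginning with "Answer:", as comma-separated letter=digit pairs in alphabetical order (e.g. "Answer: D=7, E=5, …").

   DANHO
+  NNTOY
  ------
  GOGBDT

Step 1. [col 1: O + Y ≡ T (mod 10)] several values work for O in column 1 (O + Y ≡ T (mod 10), carry-in 0); try O=6 ⇒ O=6.
Step 2. [col 1: O + Y ≡ T (mod 10)] column 1 (O + Y ≡ T (mod 10), carry-in 0) doesn't pin Y yet; pick Y=9 and continue. So Y=9.
Step 3. [col 1: O + Y ≡ T (mod 10)] from column 1 (O=6, Y=9, carry-in 0, digits 6,9 already taken and all letters distinct): T must equal 5, so T=5.
Step 4. [col 2: H + O ≡ D (mod 10)] column 2 (H + O ≡ D (mod 10), carry-in 1) doesn't pin H yet; pick H=0 and continue, so H=0.
Step 5. [G] the sum has 6 digits but both addends have 5; that extra leading digit G is the final carry, namely 1 ⇒ G=1.
Step 6. [col 2: H + O ≡ D (mod 10)] in column 2 we have H+O≡D with carry-in 1; given H=0, O=6 and digits 0,1,5,6,9 already taken and all letters distinct, that pins D to 7, so D=7.
Step 7. [col 3: N + T ≡ B (mod 10)] several values work for B in column 3 (N + T ≡ B (mod 10), carry-in 0); try B=3. So B=3.
Step 8. [col 3: N + T ≡ B (mod 10)] in column 3 we have N+T≡B with carry-in 0; given T=5, B=3 and digits 0,1,3,5,6,7,9 already taken and all letters distinct, that pins N to 8, so N=8.
Step 9. [col 4: A + N ≡ G (mod 10)] in column 4 we have A+N≡G with carry-in 1; given N=8, G=1 and digits 0,1,3,5,6,7,8,9 already taken and all letters distinct, that pins A to 2. So A=2.

Answer: A=2, B=3, D=7, G=1, H=0, N=8, O=6, T=5, Y=9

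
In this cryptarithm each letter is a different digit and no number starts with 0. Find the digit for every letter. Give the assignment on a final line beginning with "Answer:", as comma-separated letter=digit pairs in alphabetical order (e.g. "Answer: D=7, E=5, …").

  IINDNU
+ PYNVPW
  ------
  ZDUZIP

Step 1. [col 1: U + W ≡ P (mod 10)] column 1 (U + W ≡ P (mod 10), carry-in 0) doesn't pin W yet; pick W=7 and continue, so W=7.
Step 2. [col 1: U + W ≡ P (mod 10)] several values work for P in column 1 (U + W ≡ P (mod 10), carry-in 0); try P=3. So P=3.
Step 3. [col 1: U + W ≡ P (mod 10)] column 1 reads U+W+carry(0)=P with W=7, P=3; with digits 3,7 already taken and all letters distinct, the only value for U is 6 ⇒ U=6.
Step 4. [col 2: N + P ≡ I (mod 10)] N=8 is one option consistent with column 2 (N + P ≡ I (mod 10), carry-in 1) — take it. So N=8.
Step 5. [col 2: N + P ≡ I (mod 10)] column 2 reads N+P+carry(1)=I with N=8, P=3; with digits 3,6,7,8 already taken and all letters distinct, the only value for I is 2. So I=2.
Step 6. [col 3: D + V ≡ Z (mod 10)] column 3 (D + V ≡ Z (mod 10), carry-in 1) doesn't pin Z yet; pick Z=5 and continue, so Z=5.
Step 7. [col 3: D + V ≡ Z (mod 10)] V=0 is one option consistent with column 3 (D + V ≡ Z (mod 10), carry-in 1) — take it. So V=0.
Step 8. [col 3: D + V ≡ Z (mod 10)] column 3 reads D+V+carry(1)=Z with V=0, Z=5; with digits 0,2,3,5,6,7,8 already taken and all letters distinct, the only value for D is 4, so D=4.
Step 9. [col 5: I + Y ≡ D (mod 10)] column 5 reads I+Y+carry(1)=D with I=2, D=4; with digits 0,2,3,4,5,6,7,8 already taken and all letters distinct, the only value for Y is 1. So Y=1.

Answer: D=4, I=2, N=8, P=3, U=6, V=0, W=7, Y=1, Z=5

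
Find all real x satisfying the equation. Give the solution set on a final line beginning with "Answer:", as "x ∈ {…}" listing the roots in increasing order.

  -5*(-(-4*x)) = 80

Step 1. [-5*(-(-4*x)) = 80] -5 out front; divide by -5 ⇒ div: -(-4*x) = -16.
Step 2. [-(-4*x) = -16] LHS negated; negate both sides. So neg: -4*x = 16.
Step 3. [-4*x = 16] leading coefficient -4: divide by -4, so div: x = -4.

Answer: x ∈ {-4}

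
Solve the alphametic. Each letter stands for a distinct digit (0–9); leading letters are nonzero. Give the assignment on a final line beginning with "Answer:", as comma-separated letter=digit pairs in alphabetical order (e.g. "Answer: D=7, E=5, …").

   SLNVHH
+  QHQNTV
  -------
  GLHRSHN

Step 1. [G] the sum has 7 digits but both addends have 6; that extra leading digit G is the final carry, namely 1 ⇒ G=1.
Step 2. [col 1: H + V ≡ N (mod 10)] several values work for N in column 1 (H + V ≡ N (mod 10), carry-in 0); try N=2 ⇒ N=2.
Step 3. [col 1: H + V ≡ N (mod 10)] several values work for H in column 1 (H + V ≡ N (mod 10), carry-in 0); try H=8, so H=8.
Step 4. [col 1: H + V ≡ N (mod 10)] column 1: given H=8, N=2, carry-in 0, and digits 1,2,8 already taken and all letters distinct, H+V≡N (mod 10) forces V=4, so V=4.
Step 5. [col 2: H + T ≡ H (mod 10)] from column 2 (H=8, carry-in 1, digits 1,2,4,8 already taken and all letters distinct): T must equal 9, so T=9.
Step 6. [col 3: V + N ≡ S (mod 10)] column 3 reads V+N+carry(1)=S with V=4, N=2; with digits 1,2,4,8,9 already taken and all letters distinct, the only value for S is 7 ⇒ S=7.
Step 7. [col 4: N + Q ≡ R (mod 10)] from column 4 (N=2, carry-in 0, digits 1,2,4,7,8,9 already taken and all letters distinct): R must equal 5. So R=5.
Step 8. [col 4: N + Q ≡ R (mod 10)] column 4 reads N+Q+carry(0)=R with N=2, R=5; with digits 1,2,4,5,7,8,9 already taken and all letters distinct, the only value for Q is 3. So Q=3.
Step 9. [col 5: L + H ≡ H (mod 10)] from column 5 (H=8, carry-in 0, digits 1,2,3,4,5,7,8,9 already taken and all letters distinct): L must equal 0 ⇒ L=0.

Answer: G=1, H=8, L=0, N=2, Q=3, R=5, S=7, T=9, V=4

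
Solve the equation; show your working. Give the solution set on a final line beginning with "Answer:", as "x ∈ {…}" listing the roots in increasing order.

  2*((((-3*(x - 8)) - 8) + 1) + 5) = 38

Step 1. [2*((((-3*(x - 8)) - 8) + 1) + 5) = 38] leading coefficient 2: divide by 2 ⇒ div: (((-3*(x - 8)) - 8) + 1) + 5 = 19.
Step 2. [(((-3*(x - 8)) - 8) + 1) + 5 = 19] +5 is outermost — subtract 5 both sides ⇒ sub: ((-3*(x - 8)) - 8) + 1 = 14.
Step 3. [((-3*(x - 8)) - 8) + 1 = 14] subtract 1: x sits inside (… + 1). So sub: (-3*(x - 8)) - 8 = 13.
Step 4. [(-3*(x - 8)) - 8 = 13] the outer -8 inverts by adding 8 ⇒ sub: -3*(x - 8) = 21.
Step 5. [-3*(x - 8) = 21] -3·(inner) — divide through by -3, so div: x - 8 = -7.
Step 6. [x - 8 = -7] peel the -8: add 8 from each side, so sub: x = 1.

Answer: x ∈ {1}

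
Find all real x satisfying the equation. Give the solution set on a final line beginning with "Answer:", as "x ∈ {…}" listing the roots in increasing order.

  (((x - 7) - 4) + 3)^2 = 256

Step 1. [(((x - 7) - 4) + 3)^2 = 256] LHS squared, RHS 256 ≥ 0: apply √ (±) ⇒ sqrt: ((x - 7) - 4) + 3 = 16 or -16.
Step 2. [((x - 7) - 4) + 3 = 16 or -16] peel the +3: subtract 3 from each side, so sub: (x - 7) - 4 = 13 or -19.
Step 3. [(x - 7) - 4 = 13 or -19] the outer -4 inverts by adding 4, so sub: x - 7 = 17 or -15.
Step 4. [x - 7 = 17 or -15] 7 comes off first (add 7) ⇒ sub: x = 24 or -8.

Answer: x ∈ {-8, 24}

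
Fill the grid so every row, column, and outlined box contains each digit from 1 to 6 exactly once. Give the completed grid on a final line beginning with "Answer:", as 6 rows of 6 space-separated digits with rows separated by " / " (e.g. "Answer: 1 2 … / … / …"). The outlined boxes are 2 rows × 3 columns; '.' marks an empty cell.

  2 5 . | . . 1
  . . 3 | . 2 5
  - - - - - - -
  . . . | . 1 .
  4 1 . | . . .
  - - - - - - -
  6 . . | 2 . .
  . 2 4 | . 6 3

Step 1. [r1c3∈{6}] r1c3 has the single candidate 6 ⇒ r1c3=6.
Step 2. [r2c4∈{4,6}] across row 2, 6 lands solely at r2c4. So r2c4=6.
Step 3. [r3c1∈{3,5}] across col 1, 3 lands solely at r3c1. So r3c1=3.
Step 4. [r6c1∈{1,5}] r6c1 is the only open cell in col 1 admitting 5. So r6c1=5.
Step 5. [r5c6∈{4}] nothing but 4 survives at r5c6 ⇒ r5c6=4.
Step 6. [r3c4∈{4,5}] r3c4 is the only open cell in row 3 admitting 4 ⇒ r3c4=4.
Step 7. [r4c4∈{3,5}] across col 4, 5 lands solely at r4c4 ⇒ r4c4=5.
Step 8. [r4c3∈{2}] nothing but 2 survives at r4c3, so r4c3=2.
Step 9. [r4c6∈{6}] only 6 remains possible at r4c6, so r4c6=6.
Step 10. [r1c5∈{3,4}] r1c5 is the only open cell in row 1 admitting 4. So r1c5=4.
Step 11. [r5c5∈{5}] r5c5 has the single candidate 5 ⇒ r5c5=5.
Step 12. [r2c1∈{1}] only 1 remains possible at r2c1 ⇒ r2c1=1.
Step 13. [r3c2∈{6}] r3c2 is down to just 6. So r3c2=6.
Step 14. [r3c3∈{5}] nothing but 5 survives at r3c3, so r3c3=5.
Step 15. [r1c4∈{3}] only 3 remains possible at r1c4 ⇒ r1c4=3.
Step 16. [r4c5∈{3}] only 3 remains possible at r4c5. So r4c5=3.
Step 17. [r5c3∈{1}] r5c3 is down to just 1 ⇒ r5c3=1.
Step 18. [r3c6∈{2}] r3c6 is down to just 2. So r3c6=2.
Step 19. [r5c2∈{3}] nothing but 3 survives at r5c2 ⇒ r5c2=3.
Step 20. [r2c2∈{4}] r2c2 is down to just 4 ⇒ r2c2=4.
Step 21. [r6c4∈{1}] nothing but 1 survives at r6c4, so r6c4=1.

Answer: 2 5 6 3 4 1 / 1 4 3 6 2 5 / 3 6 5 4 1 2 / 4 1 2 5 3 6 / 6 3 1 2 5 4 / 5 2 4 1 6 3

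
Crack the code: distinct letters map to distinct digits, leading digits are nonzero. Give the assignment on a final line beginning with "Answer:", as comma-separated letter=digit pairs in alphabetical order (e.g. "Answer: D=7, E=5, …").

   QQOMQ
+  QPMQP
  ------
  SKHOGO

Step 1. [col 1: Q + P ≡ O (mod 10)] no forcing yet in column 1 (carry-in 0); P=2 is free and consistent — try it ⇒ P=2.
Step 2. [col 1: Q + P ≡ O (mod 10)] no forcing yet in column 1 (carry-in 0); O=7 is free and consistent — try it ⇒ O=7.
Step 3. [col 1: Q + P ≡ O (mod 10)] from column 1 (P=2, O=7, carry-in 0, digits 2,7 already taken and all letters distinct): Q must equal 5 ⇒ Q=5.
Step 4. [S] the sum has 6 digits but both addends have 5; that extra leading digit S is the final carry, namely 1. So S=1.
Step 5. [col 2: M + Q ≡ G (mod 10)] no forcing yet in column 2 (carry-in 0); M=9 is free and consistent — try it, so M=9.
Step 6. [col 2: M + Q ≡ G (mod 10)] in column 2 we have M+Q≡G with carry-in 0; given M=9, Q=5 and digits 1,2,5,7,9 already taken and all letters distinct, that pins G to 4. So G=4.
Step 7. [col 4: Q + P ≡ H (mod 10)] from column 4 (Q=5, P=2, carry-in 1, digits 1,2,4,5,7,9 already taken and all letters distinct): H must equal 8. So H=8.
Step 8. [col 5: Q + Q ≡ K (mod 10)] from column 5 (Q=5, carry-in 0, digits 1,2,4,5,7,8,9 already taken and all letters distinct): K must equal 0, so K=0.

Answer: G=4, H=8, K=0, M=9, O=7, P=2, Q=5, S=1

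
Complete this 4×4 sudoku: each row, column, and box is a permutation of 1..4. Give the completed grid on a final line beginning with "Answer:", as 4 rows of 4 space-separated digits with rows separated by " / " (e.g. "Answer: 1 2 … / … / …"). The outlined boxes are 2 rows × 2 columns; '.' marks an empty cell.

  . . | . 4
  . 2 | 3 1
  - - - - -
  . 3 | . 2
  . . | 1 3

Step 1. [r4c2∈{4}] r4c2 is down to just 4, so r4c2=4.
Step 2. [r1c2∈{1}] only 1 remains possible at r1c2. So r1c2=1.
Step 3. [r1c3∈{2}] r1c3 is down to just 2, so r1c3=2.
Step 4. [r3c3∈{4}] r3c3 has the single candidate 4, so r3c3=4.
Step 5. [r4c1∈{2}] only 2 remains possible at r4c1, so r4c1=2.
Step 6. [r1c1∈{3}] r1c1's peers cover all but 3. So r1c1=3.
Step 7. [r2c1∈{4}] nothing but 4 survives at r2c1 ⇒ r2c1=4.
Step 8. [r3c1∈{1}] r3c1 has the single candidate 1, so r3c1=1.

Answer: 3 1 2 4 / 4 2 3 1 / 1 3 4 2 / 2 4 1 3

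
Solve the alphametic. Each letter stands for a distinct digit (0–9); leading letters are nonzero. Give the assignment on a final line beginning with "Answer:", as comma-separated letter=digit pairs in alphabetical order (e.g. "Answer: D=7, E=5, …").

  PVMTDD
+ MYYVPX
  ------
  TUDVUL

Step 1. [col 1: D + X ≡ L (mod 10)] no forcing yet in column 1 (carry-in 0); L=0 is free and consistent — try it. So L=0.
Step 2. [col 1: D + X ≡ L (mod 10)] several values work for X in column 1 (D + X ≡ L (mod 10), carry-in 0); try X=2. So X=2.
Step 3. [col 1: D + X ≡ L (mod 10)] in column 1 we have D+X≡L with carry-in 0; given X=2, L=0 and digits 0,2 already taken and all letters distinct, that pins D to 8. So D=8.
Step 4. [col 2: D + P ≡ U (mod 10)] P=6 is one option consistent with column 2 (D + P ≡ U (mod 10), carry-in 1) — take it ⇒ P=6.
Step 5. [col 2: D + P ≡ U (mod 10)] column 2 reads D+P+carry(1)=U with D=8, P=6; with digits 0,2,6,8 already taken and all letters distinct, the only value for U is 5. So U=5.
Step 6. [col 3: T + V ≡ V (mod 10)] column 3 reads T+V+carry(1)=V with nothing yet; with digits 0,2,5,6,8 already taken and all letters distinct, the only value for T is 9. So T=9.
Step 7. [col 3: T + V ≡ V (mod 10)] V=1 is one option consistent with column 3 (T + V ≡ V (mod 10), carry-in 1) — take it. So V=1.
Step 8. [col 4: M + Y ≡ D (mod 10)] column 4 (M + Y ≡ D (mod 10), carry-in 1) doesn't pin Y yet; pick Y=4 and continue. So Y=4.
Step 9. [col 4: M + Y ≡ D (mod 10)] from column 4 (Y=4, D=8, carry-in 1, digits 0,1,2,4,5,6,8,9 already taken and all letters distinct): M must equal 3, so M=3.

Answer: D=8, L=0, M=3, P=6, T=9, U=5, V=1, X=2, Y=4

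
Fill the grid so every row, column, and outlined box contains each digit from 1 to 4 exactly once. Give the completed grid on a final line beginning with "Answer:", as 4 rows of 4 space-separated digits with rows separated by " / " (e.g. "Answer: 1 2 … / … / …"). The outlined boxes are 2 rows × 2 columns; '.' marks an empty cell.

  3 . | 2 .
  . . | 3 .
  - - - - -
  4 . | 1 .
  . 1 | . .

Step 1. [r4c4∈{2,3,4}] r4c4 is the only open cell in row 4 admitting 3, so r4c4=3.
Step 2. [r1c4∈{1,4}] in row 1, 1 fits only at r1c4 ⇒ r1c4=1.
Step 3. [r4c1∈{2}] r4c1 is down to just 2, so r4c1=2.
Step 4. [r2c4∈{4}] r2c4 is down to just 4, so r2c4=4.
Step 5. [r3c2∈{3}] r3c2 is down to just 3 ⇒ r3c2=3.
Step 6. [r2c1∈{1}] r2c1 has the single candidate 1. So r2c1=1.
Step 7. [r1c2∈{4}] r1c2 has the single candidate 4 ⇒ r1c2=4.
Step 8. [r2c2∈{2}] only 2 remains possible at r2c2. So r2c2=2.
Step 9. [r4c3∈{4}] r4c3's peers cover all but 4 ⇒ r4c3=4.
Step 10. [r3c4∈{2}] r3c4 is down to just 2 ⇒ r3c4=2.

Answer: 3 4 2 1 / 1 2 3 4 / 4 3 1 2 / 2 1 4 3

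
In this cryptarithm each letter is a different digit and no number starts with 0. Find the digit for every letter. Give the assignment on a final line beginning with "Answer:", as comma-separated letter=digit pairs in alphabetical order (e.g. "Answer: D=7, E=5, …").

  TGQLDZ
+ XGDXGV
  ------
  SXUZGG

Step 1. [col 1: Z + V ≡ G (mod 10)] several values work for Z in column 1 (Z + V ≡ G (mod 10), carry-in 0); try Z=1, so Z=1.
Step 2. [col 1: Z + V ≡ G (mod 10)] no forcing yet in column 1 (carry-in 0); V=7 is free and consistent — try it, so V=7.
Step 3. [col 1: Z + V ≡ G (mod 10)] in column 1 we have Z+V≡G with carry-in 0; given Z=1, V=7 and digits 1,7 already taken and all letters distinct, that pins G to 8 ⇒ G=8.
Step 4. [col 2: D + G ≡ G (mod 10)] column 2 reads D+G+carry(0)=G with G=8; with digits 1,7,8 already taken and all letters distinct, the only value for D is 0, so D=0.
Step 5. [col 3: L + X ≡ Z (mod 10)] L=5 is one option consistent with column 3 (L + X ≡ Z (mod 10), carry-in 0) — take it ⇒ L=5.
Step 6. [col 3: L + X ≡ Z (mod 10)] from column 3 (L=5, Z=1, carry-in 0, digits 0,1,5,7,8 already taken and all letters distinct): X must equal 6. So X=6.
Step 7. [col 4: Q + D ≡ U (mod 10)] Q=3 is one option consistent with column 4 (Q + D ≡ U (mod 10), carry-in 1) — take it. So Q=3.
Step 8. [col 4: Q + D ≡ U (mod 10)] in column 4 we have Q+D≡U with carry-in 1; given Q=3, D=0 and digits 0,1,3,5,6,7,8 already taken and all letters distinct, that pins U to 4 ⇒ U=4.
Step 9. [col 6: T + X ≡ S (mod 10)] from column 6 (X=6, carry-in 1, digits 0,1,3,4,5,6,7,8 already taken and all letters distinct): S must equal 9, so S=9.
Step 10. [col 6: T + X ≡ S (mod 10)] in column 6 we have T+X≡S with carry-in 1; given X=6, S=9 and digits 0,1,3,4,5,6,7,8,9 already taken and all letters distinct, that pins T to 2 ⇒ T=2.

Answer: D=0, G=8, L=5, Q=3, S=9, T=2, U=4, V=7, X=6, Z=1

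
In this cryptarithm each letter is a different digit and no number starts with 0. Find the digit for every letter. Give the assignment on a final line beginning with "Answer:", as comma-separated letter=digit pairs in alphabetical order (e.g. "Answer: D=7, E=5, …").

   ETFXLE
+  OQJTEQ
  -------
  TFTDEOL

Step 1. [T] the sum has 7 digits but both addends have 6; that extra leading digit T is the final carry, namely 1, so T=1.
Step 2. [col 1: E + Q ≡ L (mod 10)] column 1 (E + Q ≡ L (mod 10), carry-in 0) doesn't pin E yet; pick E=7 and continue, so E=7.
Step 3. [col 1: E + Q ≡ L (mod 10)] several values work for Q in column 1 (E + Q ≡ L (mod 10), carry-in 0); try Q=9. So Q=9.
Step 4. [col 1: E + Q ≡ L (mod 10)] from column 1 (E=7, Q=9, carry-in 0, digits 1,7,9 already taken and all letters distinct): L must equal 6. So L=6.
Step 5. [col 2: L + E ≡ O (mod 10)] in column 2 we have L+E≡O with carry-in 1; given L=6, E=7 and digits 1,6,7,9 already taken and all letters distinct, that pins O to 4, so O=4.
Step 6. [col 3: X + T ≡ E (mod 10)] column 3: given T=1, E=7, carry-in 1, and digits 1,4,6,7,9 already taken and all letters distinct, X+T≡E (mod 10) forces X=5 ⇒ X=5.
Step 7. [col 4: F + J ≡ D (mod 10)] column 4 reads F+J+carry(0)=D with nothing yet; with digits 1,4,5,6,7,9 already taken and all letters distinct, the only value for D is 0. So D=0.
Step 8. [col 4: F + J ≡ D (mod 10)] column 4 (F + J ≡ D (mod 10), carry-in 0) doesn't pin F yet; pick F=2 and continue. So F=2.
Step 9. [col 4: F + J ≡ D (mod 10)] from column 4 (F=2, D=0, carry-in 0, digits 0,1,2,4,5,6,7,9 already taken and all letters distinct): J must equal 8 ⇒ J=8.

Answer: D=0, E=7, F=2, J=8, L=6, O=4, Q=9, T=1, X=5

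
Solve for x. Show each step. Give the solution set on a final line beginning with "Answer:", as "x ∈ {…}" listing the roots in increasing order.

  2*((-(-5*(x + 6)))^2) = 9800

Step 1. [2*((-(-5*(x + 6)))^2) = 9800] divide by the outer 2 ⇒ div: (-(-5*(x + 6)))^2 = 4900.
Step 2. [(-(-5*(x + 6)))^2 = 4900] LHS squared, RHS 4900 ≥ 0: apply √ (±). So sqrt: -(-5*(x + 6)) = 70 or -70.
Step 3. [-(-5*(x + 6)) = 70 or -70] leading − — multiply by −1. So neg: -5*(x + 6) = -70 or 70.
Step 4. [-5*(x + 6) = -70 or 70] -5·(inner) — divide through by -5, so div: x + 6 = 14 or -14.
Step 5. [x + 6 = 14 or -14] subtract 6: x sits inside (… + 6) ⇒ sub: x = 8 or -20.

Answer: x ∈ {-20, 8}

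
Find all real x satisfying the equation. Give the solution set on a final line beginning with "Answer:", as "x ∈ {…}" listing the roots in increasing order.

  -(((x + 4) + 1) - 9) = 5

Step 1. [-(((x + 4) + 1) - 9) = 5] LHS negated; negate both sides. So neg: ((x + 4) + 1) - 9 = -5.
Step 2. [((x + 4) + 1) - 9 = -5] the outer -9 inverts by adding 9. So sub: (x + 4) + 1 = 4.
Step 3. [(x + 4) + 1 = 4] peel the +1: subtract 1 from each side, so sub: x + 4 = 3.
Step 4. [x + 4 = 3] 4 comes off first (subtract 4), so sub: x = -1.

Answer: x ∈ {-1}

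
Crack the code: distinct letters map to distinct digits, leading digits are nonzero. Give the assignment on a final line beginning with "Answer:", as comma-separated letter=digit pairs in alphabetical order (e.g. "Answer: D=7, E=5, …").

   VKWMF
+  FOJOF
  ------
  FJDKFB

Step 1. [col 1: F + F ≡ B (mod 10)] several values work for B in column 1 (F + F ≡ B (mod 10), carry-in 0); try B=2, so B=2.
Step 2. [col 1: F + F ≡ B (mod 10)] F=1 is one option consistent with column 1 (F + F ≡ B (mod 10), carry-in 0) — take it, so F=1.
Step 3. [col 2: M + O ≡ F (mod 10)] M=4 is one option consistent with column 2 (M + O ≡ F (mod 10), carry-in 0) — take it. So M=4.
Step 4. [col 2: M + O ≡ F (mod 10)] column 2: given M=4, F=1, carry-in 0, and digits 1,2,4 already taken and all letters distinct, M+O≡F (mod 10) forces O=7. So O=7.
Step 5. [col 3: W + J ≡ K (mod 10)] K=6 is one option consistent with column 3 (W + J ≡ K (mod 10), carry-in 1) — take it ⇒ K=6.
Step 6. [col 3: W + J ≡ K (mod 10)] no forcing yet in column 3 (carry-in 1); W=5 is free and consistent — try it. So W=5.
Step 7. [col 3: W + J ≡ K (mod 10)] from column 3 (W=5, K=6, carry-in 1, digits 1,2,4,5,6,7 already taken and all letters distinct): J must equal 0. So J=0.
Step 8. [col 4: K + O ≡ D (mod 10)] from column 4 (K=6, O=7, carry-in 0, digits 0,1,2,4,5,6,7 already taken and all letters distinct): D must equal 3. So D=3.
Step 9. [col 5: V + F ≡ J (mod 10)] column 5: given F=1, J=0, carry-in 1, and digits 0,1,2,3,4,5,6,7 already taken and all letters distinct, V+F≡J (mod 10) forces V=8 ⇒ V=8.

Answer: B=2, D=3, F=1, J=0, K=6, M=4, O=7, V=8, W=5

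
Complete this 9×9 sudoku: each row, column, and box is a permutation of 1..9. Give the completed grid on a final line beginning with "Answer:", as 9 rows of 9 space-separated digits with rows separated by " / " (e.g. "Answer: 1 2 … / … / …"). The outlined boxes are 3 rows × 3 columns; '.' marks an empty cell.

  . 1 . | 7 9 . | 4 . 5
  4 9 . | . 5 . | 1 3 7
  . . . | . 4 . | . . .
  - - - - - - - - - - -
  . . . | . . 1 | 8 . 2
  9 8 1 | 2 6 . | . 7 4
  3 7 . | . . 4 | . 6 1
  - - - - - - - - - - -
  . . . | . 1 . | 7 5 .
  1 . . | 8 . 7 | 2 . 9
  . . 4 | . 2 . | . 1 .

Step 1. [r8c5∈{3}] nothing but 3 survives at r8c5. So r8c5=3.
Step 2. [r2c4∈{6}] r2c4 is down to just 6, so r2c4=6.
Step 3. [r3c3∈{2,3,5,6,7,8}] 7 has one home in col 3: r3c3, so r3c3=7.
Step 4. [r7c3∈{2,3,6,8,9}] r7c3 is the only open cell in col 3 admitting 9 ⇒ r7c3=9.
Step 5. [r1c3∈{2,3,6,8}] across col 3, 3 lands solely at r1c3 ⇒ r1c3=3.
Step 6. [r1c1∈{2,6,8}] across row 1, 6 lands solely at r1c1. So r1c1=6.
Step 7. [r4c1∈{5}] r4c1 is down to just 5, so r4c1=5.
Step 8. [r9c6∈{5,6,9}] across col 6, 9 lands solely at r9c6 ⇒ r9c6=9.
Step 9. [r4c8∈{9}] nothing but 9 survives at r4c8, so r4c8=9.
Step 10. [r8c3∈{5,6}] in col 3, 5 fits only at r8c3. So r8c3=5.
Step 11. [r8c2∈{6}] nothing but 6 survives at r8c2. So r8c2=6.
Step 12. [r5c6∈{3,5}] across col 6, 5 lands solely at r5c6, so r5c6=5.
Step 13. [r9c2∈{3}] r9c2 is down to just 3, so r9c2=3.
Step 14. [r9c7∈{6}] r9c7 has the single candidate 6 ⇒ r9c7=6.
Step 15. [r2c3∈{2,8}] across col 3, 8 lands solely at r2c3. So r2c3=8.
Step 16. [r3c1∈{2}] r3c1 is down to just 2. So r3c1=2.
Step 17. [r3c8∈{8}] nothing but 8 survives at r3c8 ⇒ r3c8=8.
Step 18. [r7c1∈{8}] r7c1 has the single candidate 8, so r7c1=8.
Step 19. [r1c6∈{2,8}] 8 has one home in row 1: r1c6. So r1c6=8.
Step 20. [r4c4∈{3}] only 3 remains possible at r4c4, so r4c4=3.
Step 21. [r2c6∈{2}] r2c6 is down to just 2. So r2c6=2.
Step 22. [r3c7∈{9}] r3c7's peers cover all but 9, so r3c7=9.
Step 23. [r3c9∈{6}] only 6 remains possible at r3c9. So r3c9=6.
Step 24. [r5c7∈{3}] r5c7 has the single candidate 3, so r5c7=3.
Step 25. [r9c1∈{7}] only 7 remains possible at r9c1, so r9c1=7.
Step 26. [r3c4∈{1}] r3c4's peers cover all but 1, so r3c4=1.
Step 27. [r8c8∈{4}] r8c8's peers cover all but 4 ⇒ r8c8=4.
Step 28. [r7c2∈{2}] r7c2 is down to just 2. So r7c2=2.
Step 29. [r1c8∈{2}] nothing but 2 survives at r1c8 ⇒ r1c8=2.
Step 30. [r3c6∈{3}] nothing but 3 survives at r3c6 ⇒ r3c6=3.
Step 31. [r6c5∈{8}] r6c5 has the single candidate 8, so r6c5=8.
Step 32. [r6c3∈{2}] r6c3 is down to just 2, so r6c3=2.
Step 33. [r9c9∈{8}] r9c9 has the single candidate 8, so r9c9=8.
Step 34. [r6c7∈{5}] r6c7's peers cover all but 5 ⇒ r6c7=5.
Step 35. [r7c4∈{4}] r7c4 has the single candidate 4. So r7c4=4.
Step 36. [r4c3∈{6}] r4c3 has the single candidate 6. So r4c3=6.
Step 37. [r3c2∈{5}] r3c2's peers cover all but 5, so r3c2=5.
Step 38. [r4c5∈{7}] nothing but 7 survives at r4c5 ⇒ r4c5=7.
Step 39. [r4c2∈{4}] r4c2's peers cover all but 4. So r4c2=4.
Step 40. [r6c4∈{9}] r6c4's peers cover all but 9. So r6c4=9.
Step 41. [r9c4∈{5}] r9c4's peers cover all but 5 ⇒ r9c4=5.
Step 42. [r7c9∈{3}] nothing but 3 survives at r7c9. So r7c9=3.
Step 43. [r7c6∈{6}] r7c6 is down to just 6. So r7c6=6.

Answer: 6 1 3 7 9 8 4 2 5 / 4 9 8 6 5 2 1 3 7 / 2 5 7 1 4 3 9 8 6 / 5 4 6 3 7 1 8 9 2 / 9 8 1 2 6 5 3 7 4 / 3 7 2 9 8 4 5 6 1 / 8 2 9 4 1 6 7 5 3 / 1 6 5 8 3 7 2 4 9 / 7 3 4 5 2 9 6 1 8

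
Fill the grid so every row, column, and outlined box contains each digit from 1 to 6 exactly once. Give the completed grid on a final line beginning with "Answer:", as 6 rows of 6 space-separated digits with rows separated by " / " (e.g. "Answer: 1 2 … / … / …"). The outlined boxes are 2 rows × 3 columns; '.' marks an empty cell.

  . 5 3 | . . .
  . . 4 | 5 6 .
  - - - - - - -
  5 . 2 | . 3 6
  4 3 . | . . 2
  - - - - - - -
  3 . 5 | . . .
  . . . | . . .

Step 1. [r4c4∈{1}] only 1 remains possible at r4c4 ⇒ r4c4=1.
Step 2. [r6c3∈{1,6}] r6c3 is the only open cell in col 3 admitting 1. So r6c3=1.
Step 3. [r6c4∈{2,3,4,6}] r6c4 is the only open cell in col 4 admitting 3. So r6c4=3.
Step 4. [r5c4∈{2,4,6}] across col 4, 6 lands solely at r5c4 ⇒ r5c4=6.
Step 5. [r1c4∈{2,4}] in col 4, 2 fits only at r1c4 ⇒ r1c4=2.
Step 6. [r6c2∈{2,4,6}] across col 2, 6 lands solely at r6c2, so r6c2=6.
Step 7. [r6c1∈{2}] r6c1's peers cover all but 2 ⇒ r6c1=2.
Step 8. [r2c1∈{1}] r2c1's peers cover all but 1 ⇒ r2c1=1.
Step 9. [r6c6∈{4,5}] 5 has one home in col 6: r6c6 ⇒ r6c6=5.
Step 10. [r6c5∈{4}] r6c5's peers cover all but 4, so r6c5=4.
Step 11. [r1c5∈{1}] only 1 remains possible at r1c5 ⇒ r1c5=1.
Step 12. [r5c5∈{2}] r5c5 is down to just 2, so r5c5=2.
Step 13. [r3c4∈{4}] nothing but 4 survives at r3c4, so r3c4=4.
Step 14. [r4c5∈{5}] only 5 remains possible at r4c5 ⇒ r4c5=5.
Step 15. [r3c2∈{1}] r3c2's peers cover all but 1 ⇒ r3c2=1.
Step 16. [r2c2∈{2}] r2c2 has the single candidate 2 ⇒ r2c2=2.
Step 17. [r1c1∈{6}] only 6 remains possible at r1c1 ⇒ r1c1=6.
Step 18. [r1c6∈{4}] nothing but 4 survives at r1c6. So r1c6=4.
Step 19. [r2c6∈{3}] r2c6's peers cover all but 3, so r2c6=3.
Step 20. [r5c6∈{1}] r5c6 is down to just 1. So r5c6=1.
Step 21. [r5c2∈{4}] r5c2 is down to just 4. So r5c2=4.
Step 22. [r4c3∈{6}] r4c3 has the single candidate 6. So r4c3=6.

Answer: 6 5 3 2 1 4 / 1 2 4 5 6 3 / 5 1 2 4 3 6 / 4 3 6 1 5 2 / 3 4 5 6 2 1 / 2 6 1 3 4 5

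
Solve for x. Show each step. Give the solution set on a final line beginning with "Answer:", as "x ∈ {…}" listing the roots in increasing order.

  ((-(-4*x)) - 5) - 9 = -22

Step 1. [((-(-4*x)) - 5) - 9 = -22] the outer -9 inverts by adding 9 ⇒ sub: (-(-4*x)) - 5 = -13.
Step 2. [(-(-4*x)) - 5 = -13] the outer -5 inverts by adding 5 ⇒ sub: -(-4*x) = -8.
Step 3. [-(-4*x) = -8] leading − — multiply by −1 ⇒ neg: -4*x = 8.
Step 4. [-4*x = 8] -4 out front; divide by -4 ⇒ div: x = -2.

Answer: x ∈ {-2}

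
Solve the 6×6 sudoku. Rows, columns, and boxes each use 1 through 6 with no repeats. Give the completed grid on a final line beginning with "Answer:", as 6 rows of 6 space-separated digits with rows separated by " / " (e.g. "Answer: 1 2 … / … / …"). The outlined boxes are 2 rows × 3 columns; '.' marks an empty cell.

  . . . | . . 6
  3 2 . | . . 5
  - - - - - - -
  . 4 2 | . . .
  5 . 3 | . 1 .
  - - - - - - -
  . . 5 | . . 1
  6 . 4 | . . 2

Step 1. [r2c5∈{4}] r2c5's peers cover all but 4 ⇒ r2c5=4.
Step 2. [r1c3∈{1}] nothing but 1 survives at r1c3 ⇒ r1c3=1.
Step 3. [r4c4∈{2,4,6}] row 4 places 2 nowhere but r4c4. So r4c4=2.
Step 4. [r1c4∈{3}] r1c4 is down to just 3 ⇒ r1c4=3.
Step 5. [r5c2∈{3}] r5c2 has the single candidate 3, so r5c2=3.
Step 6. [r6c5∈{3,5}] across row 6, 3 lands solely at r6c5 ⇒ r6c5=3.
Step 7. [r5c5∈{6}] only 6 remains possible at r5c5 ⇒ r5c5=6.
Step 8. [r3c5∈{5}] nothing but 5 survives at r3c5, so r3c5=5.
Step 9. [r3c4∈{6}] r3c4 has the single candidate 6, so r3c4=6.
Step 10. [r2c3∈{6}] nothing but 6 survives at r2c3. So r2c3=6.
Step 11. [r1c5∈{2}] r1c5's peers cover all but 2. So r1c5=2.
Step 12. [r3c6∈{3}] only 3 remains possible at r3c6. So r3c6=3.
Step 13. [r3c1∈{1}] only 1 remains possible at r3c1, so r3c1=1.
Step 14. [r5c4∈{4}] r5c4's peers cover all but 4 ⇒ r5c4=4.
Step 15. [r6c2∈{1}] r6c2 has the single candidate 1. So r6c2=1.
Step 16. [r6c4∈{5}] r6c4 is down to just 5 ⇒ r6c4=5.
Step 17. [r5c1∈{2}] r5c1's peers cover all but 2. So r5c1=2.
Step 18. [r1c1∈{4}] only 4 remains possible at r1c1. So r1c1=4.
Step 19. [r4c2∈{6}] r4c2 has the single candidate 6, so r4c2=6.
Step 20. [r2c4∈{1}] r2c4 is down to just 1. So r2c4=1.
Step 21. [r4c6∈{4}] r4c6's peers cover all but 4 ⇒ r4c6=4.
Step 22. [r1c2∈{5}] nothing but 5 survives at r1c2, so r1c2=5.

Answer: 4 5 1 3 2 6 / 3 2 6 1 4 5 / 1 4 2 6 5 3 / 5 6 3 2 1 4 / 2 3 5 4 6 1 / 6 1 4 5 3 2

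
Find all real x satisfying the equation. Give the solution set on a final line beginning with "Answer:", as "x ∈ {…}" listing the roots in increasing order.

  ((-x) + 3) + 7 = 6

Step 1. [((-x) + 3) + 7 = 6] +7 is outermost — subtract 7 both sides, so sub: (-x) + 3 = -1.
Step 2. [(-x) + 3 = -1] the outer +3 inverts by subtracting 3 ⇒ sub: -x = -4.
Step 3. [-x = -4] flip signs both sides, so neg: x = 4.

Answer: x ∈ {4}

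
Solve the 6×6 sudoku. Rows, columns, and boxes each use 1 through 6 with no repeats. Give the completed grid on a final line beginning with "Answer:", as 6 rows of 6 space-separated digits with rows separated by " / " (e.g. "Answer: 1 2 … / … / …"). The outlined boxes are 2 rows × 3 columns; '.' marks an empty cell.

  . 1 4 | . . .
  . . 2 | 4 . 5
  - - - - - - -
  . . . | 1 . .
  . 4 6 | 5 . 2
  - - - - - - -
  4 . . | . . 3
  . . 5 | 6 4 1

Step 1. [r3c3∈{3}] r3c3's peers cover all but 3, so r3c3=3.
Step 2. [r1c4∈{2,3}] 3 has one home in col 4: r1c4. So r1c4=3.
Step 3. [r1c6∈{6}] r1c6 is down to just 6, so r1c6=6.
Step 4. [r5c2∈{2,6}] r5c2 is the only open cell in row 5 admitting 6. So r5c2=6.
Step 5. [r3c2∈{2,5}] r3c2 is the only open cell in col 2 admitting 5. So r3c2=5.
Step 6. [r6c2∈{2,3}] across col 2, 2 lands solely at r6c2, so r6c2=2.
Step 7. [r5c4∈{2}] r5c4 has the single candidate 2 ⇒ r5c4=2.
Step 8. [r2c2∈{3}] r2c2 has the single candidate 3. So r2c2=3.
Step 9. [r5c3∈{1}] r5c3's peers cover all but 1. So r5c3=1.
Step 10. [r3c1∈{2}] nothing but 2 survives at r3c1 ⇒ r3c1=2.
Step 11. [r3c6∈{4}] r3c6 is down to just 4. So r3c6=4.
Step 12. [r1c5∈{2}] r1c5 has the single candidate 2 ⇒ r1c5=2.
Step 13. [r6c1∈{3}] nothing but 3 survives at r6c1 ⇒ r6c1=3.
Step 14. [r3c5∈{6}] r3c5's peers cover all but 6 ⇒ r3c5=6.
Step 15. [r4c5∈{3}] only 3 remains possible at r4c5, so r4c5=3.
Step 16. [r1c1∈{5}] nothing but 5 survives at r1c1, so r1c1=5.
Step 17. [r5c5∈{5}] r5c5's peers cover all but 5, so r5c5=5.
Step 18. [r2c1∈{6}] r2c1's peers cover all but 6, so r2c1=6.
Step 19. [r4c1∈{1}] only 1 remains possible at r4c1. So r4c1=1.
Step 20. [r2c5∈{1}] r2c5 has the single candidate 1. So r2c5=1.

Answer: 5 1 4 3 2 6 / 6 3 2 4 1 5 / 2 5 3 1 6 4 / 1 4 6 5 3 2 / 4 6 1 2 5 3 / 3 2 5 6 4 1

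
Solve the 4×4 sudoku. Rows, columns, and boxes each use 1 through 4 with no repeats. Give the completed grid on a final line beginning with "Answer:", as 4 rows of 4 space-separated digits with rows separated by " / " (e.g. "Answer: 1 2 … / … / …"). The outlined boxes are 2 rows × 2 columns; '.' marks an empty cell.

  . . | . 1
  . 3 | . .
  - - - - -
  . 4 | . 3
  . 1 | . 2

Step 1. [r2c4∈{4}] r2c4 has the single candidate 4. So r2c4=4.
Step 2. [r1c2∈{2}] only 2 remains possible at r1c2. So r1c2=2.
Step 3. [r2c3∈{2}] r2c3's peers cover all but 2. So r2c3=2.
Step 4. [r2c1∈{1}] r2c1's peers cover all but 1. So r2c1=1.
Step 5. [r4c3∈{4}] r4c3's peers cover all but 4 ⇒ r4c3=4.
Step 6. [r3c1∈{2}] r3c1 is down to just 2, so r3c1=2.
Step 7. [r4c1∈{3}] nothing but 3 survives at r4c1, so r4c1=3.
Step 8. [r1c3∈{3}] only 3 remains possible at r1c3 ⇒ r1c3=3.
Step 9. [r1c1∈{4}] only 4 remains possible at r1c1. So r1c1=4.
Step 10. [r3c3∈{1}] r3c3 has the single candidate 1 ⇒ r3c3=1.

Answer: 4 2 3 1 / 1 3 2 4 / 2 4 1 3 / 3 1 4 2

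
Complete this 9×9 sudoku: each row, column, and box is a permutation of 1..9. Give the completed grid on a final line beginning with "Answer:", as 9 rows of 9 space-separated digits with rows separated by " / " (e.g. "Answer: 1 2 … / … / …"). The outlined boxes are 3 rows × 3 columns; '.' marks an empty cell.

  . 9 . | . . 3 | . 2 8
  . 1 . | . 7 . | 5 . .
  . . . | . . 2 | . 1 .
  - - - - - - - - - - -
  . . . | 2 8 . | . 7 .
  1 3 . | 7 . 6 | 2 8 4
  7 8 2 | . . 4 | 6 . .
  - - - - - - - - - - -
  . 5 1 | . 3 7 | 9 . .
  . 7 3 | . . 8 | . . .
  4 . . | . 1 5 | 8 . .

Step 1. [r2c6∈{9}] only 9 remains possible at r2c6. So r2c6=9.
Step 2. [r6c8∈{3,5,9}] in col 8, 9 fits only at r6c8, so r6c8=9.
Step 3. [r6c5∈{5}] nothing but 5 survives at r6c5. So r6c5=5.
Step 4. [r5c3∈{5,9}] r5c3 is the only open cell in row 5 admitting 5, so r5c3=5.
Step 5. [r8c5∈{2,4,6,9}] r8c5 is the only open cell in col 5 admitting 2 ⇒ r8c5=2.
Step 6. [r9c9∈{2,3,6,7}] row 9 places 7 nowhere but r9c9. So r9c9=7.
Step 7. [r1c4∈{1,4,5,6}] row 1 places 1 nowhere but r1c4. So r1c4=1.
Step 8. [r7c1∈{2,6,8}] row 7 places 8 nowhere but r7c1, so r7c1=8.
Step 9. [r3c4∈{4,5,6,8}] r3c4 is the only open cell in col 4 admitting 5. So r3c4=5.
Step 10. [r3c3∈{4,6,7,8}] in row 3, 8 fits only at r3c3, so r3c3=8.
Step 11. [r6c9∈{1,3}] in row 6, 1 fits only at r6c9 ⇒ r6c9=1.
Step 12. [r8c8∈{4,5,6}] 5 has one home in col 8: r8c8, so r8c8=5.
Step 13. [r8c9∈{6}] r8c9's peers cover all but 6 ⇒ r8c9=6.
Step 14. [r2c9∈{3}] r2c9's peers cover all but 3. So r2c9=3.
Step 15. [r2c8∈{4,6}] 6 has one home in col 8: r2c8. So r2c8=6.
Step 16. [r2c3∈{4}] nothing but 4 survives at r2c3, so r2c3=4.
Step 17. [r3c2∈{6}] r3c2 is down to just 6, so r3c2=6.
Step 18. [r9c3∈{6,9}] 6 has one home in box 7: r9c3 ⇒ r9c3=6.
Step 19. [r3c7∈{4,7}] 7 has one home in row 3: r3c7. So r3c7=7.
Step 20. [r7c8∈{4}] nothing but 4 survives at r7c8. So r7c8=4.
Step 21. [r8c1∈{9}] r8c1's peers cover all but 9, so r8c1=9.
Step 22. [r1c7∈{4}] r1c7's peers cover all but 4. So r1c7=4.
Step 23. [r6c4∈{3}] r6c4 is down to just 3, so r6c4=3.
Step 24. [r9c4∈{9}] r9c4's peers cover all but 9 ⇒ r9c4=9.
Step 25. [r4c1∈{6}] r4c1 has the single candidate 6, so r4c1=6.
Step 26. [r1c3∈{7}] r1c3 is down to just 7, so r1c3=7.
Step 27. [r2c1∈{2}] only 2 remains possible at r2c1, so r2c1=2.
Step 28. [r9c8∈{3}] nothing but 3 survives at r9c8, so r9c8=3.
Step 29. [r4c2∈{4}] r4c2 has the single candidate 4, so r4c2=4.
Step 30. [r1c5∈{6}] r1c5's peers cover all but 6, so r1c5=6.
Step 31. [r3c9∈{9}] nothing but 9 survives at r3c9, so r3c9=9.
Step 32. [r3c1∈{3}] nothing but 3 survives at r3c1, so r3c1=3.
Step 33. [r7c4∈{6}] r7c4 has the single candidate 6 ⇒ r7c4=6.
Step 34. [r8c7∈{1}] only 1 remains possible at r8c7, so r8c7=1.
Step 35. [r8c4∈{4}] r8c4's peers cover all but 4. So r8c4=4.
Step 36. [r2c4∈{8}] r2c4 has the single candidate 8, so r2c4=8.
Step 37. [r4c9∈{5}] r4c9's peers cover all but 5 ⇒ r4c9=5.
Step 38. [r1c1∈{5}] r1c1's peers cover all but 5 ⇒ r1c1=5.
Step 39. [r5c5∈{9}] r5c5 is down to just 9 ⇒ r5c5=9.
Step 40. [r4c6∈{1}] r4c6's peers cover all but 1, so r4c6=1.
Step 41. [r9c2∈{2}] r9c2's peers cover all but 2 ⇒ r9c2=2.
Step 42. [r7c9∈{2}] nothing but 2 survives at r7c9, so r7c9=2.
Step 43. [r4c7∈{3}] nothing but 3 survives at r4c7 ⇒ r4c7=3.
Step 44. [r4c3∈{9}] nothing but 9 survives at r4c3. So r4c3=9.
Step 45. [r3c5∈{4}] r3c5 is down to just 4. So r3c5=4.

Answer: 5 9 7 1 6 3 4 2 8 / 2 1 4 8 7 9 5 6 3 / 3 6 8 5 4 2 7 1 9 / 6 4 9 2 8 1 3 7 5 / 1 3 5 7 9 6 2 8 4 / 7 8 2 3 5 4 6 9 1 / 8 5 1 6 3 7 9 4 2 / 9 7 3 4 2 8 1 5 6 / 4 2 6 9 1 5 8 3 7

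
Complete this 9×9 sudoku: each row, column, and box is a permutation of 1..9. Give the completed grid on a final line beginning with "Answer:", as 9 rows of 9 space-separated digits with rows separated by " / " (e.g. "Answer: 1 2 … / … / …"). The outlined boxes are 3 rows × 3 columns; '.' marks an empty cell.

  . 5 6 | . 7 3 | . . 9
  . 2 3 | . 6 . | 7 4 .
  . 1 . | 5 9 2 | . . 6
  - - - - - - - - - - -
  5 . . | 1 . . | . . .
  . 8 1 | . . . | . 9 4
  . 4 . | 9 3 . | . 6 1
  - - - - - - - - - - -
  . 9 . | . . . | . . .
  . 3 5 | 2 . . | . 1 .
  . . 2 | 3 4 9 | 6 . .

Step 1. [r8c5∈{8}] r8c5 is down to just 8 ⇒ r8c5=8.
Step 2. [r6c3∈{7}] r6c3 is down to just 7 ⇒ r6c3=7.
Step 3. [r8c9∈{7}] r8c9 has the single candidate 7 ⇒ r8c9=7.
Step 4. [r8c6∈{6}] r8c6 has the single candidate 6, so r8c6=6.
Step 5. [r7c1∈{1,4,6,7,8}] across row 7, 6 lands solely at r7c1 ⇒ r7c1=6.
Step 6. [r2c4∈{8}] r2c4's peers cover all but 8. So r2c4=8.
Step 7. [r4c5∈{2}] r4c5 is down to just 2 ⇒ r4c5=2.
Step 8. [r7c9∈{2,3,5,8}] col 9 places 2 nowhere but r7c9, so r7c9=2.
Step 9. [r4c9∈{3,8}] 3 has one home in col 9: r4c9, so r4c9=3.
Step 10. [r4c7∈{8}] r4c7 has the single candidate 8. So r4c7=8.
Step 11. [r8c1∈{4}] r8c1 is down to just 4, so r8c1=4.
Step 12. [r5c5∈{5}] r5c5 is down to just 5 ⇒ r5c5=5.
Step 13. [r1c1∈{8}] r1c1's peers cover all but 8, so r1c1=8.
Step 14. [r7c6∈{1,5,7}] col 6 places 5 nowhere but r7c6, so r7c6=5.
Step 15. [r9c9∈{5,8}] col 9 places 8 nowhere but r9c9, so r9c9=8.
Step 16. [r5c7∈{2}] r5c7 is down to just 2. So r5c7=2.
Step 17. [r7c8∈{3}] only 3 remains possible at r7c8. So r7c8=3.
Step 18. [r5c6∈{7}] r5c6's peers cover all but 7. So r5c6=7.
Step 19. [r9c1∈{1,7}] in row 9, 1 fits only at r9c1 ⇒ r9c1=1.
Step 20. [r3c7∈{3}] nothing but 3 survives at r3c7, so r3c7=3.
Step 21. [r2c1∈{9}] r2c1 is down to just 9, so r2c1=9.
Step 22. [r1c7∈{1}] only 1 remains possible at r1c7. So r1c7=1.
Step 23. [r4c8∈{7}] nothing but 7 survives at r4c8, so r4c8=7.
Step 24. [r4c6∈{4}] nothing but 4 survives at r4c6 ⇒ r4c6=4.
Step 25. [r7c3∈{8}] only 8 remains possible at r7c3, so r7c3=8.
Step 26. [r4c2∈{6}] r4c2 has the single candidate 6. So r4c2=6.
Step 27. [r6c6∈{8}] nothing but 8 survives at r6c6, so r6c6=8.
Step 28. [r1c8∈{2}] r1c8 is down to just 2. So r1c8=2.
Step 29. [r9c2∈{7}] nothing but 7 survives at r9c2 ⇒ r9c2=7.
Step 30. [r3c3∈{4}] r3c3 is down to just 4 ⇒ r3c3=4.
Step 31. [r3c8∈{8}] r3c8's peers cover all but 8 ⇒ r3c8=8.
Step 32. [r2c6∈{1}] only 1 remains possible at r2c6. So r2c6=1.
Step 33. [r8c7∈{9}] only 9 remains possible at r8c7, so r8c7=9.
Step 34. [r1c4∈{4}] nothing but 4 survives at r1c4 ⇒ r1c4=4.
Step 35. [r7c5∈{1}] r7c5 is down to just 1, so r7c5=1.
Step 36. [r2c9∈{5}] r2c9 is down to just 5. So r2c9=5.
Step 37. [r3c1∈{7}] r3c1 has the single candidate 7. So r3c1=7.
Step 38. [r6c7∈{5}] r6c7's peers cover all but 5 ⇒ r6c7=5.
Step 39. [r9c8∈{5}] r9c8 has the single candidate 5 ⇒ r9c8=5.
Step 40. [r5c1∈{3}] nothing but 3 survives at r5c1. So r5c1=3.
Step 41. [r7c7∈{4}] only 4 remains possible at r7c7 ⇒ r7c7=4.
Step 42. [r7c4∈{7}] r7c4 is down to just 7 ⇒ r7c4=7.
Step 43. [r6c1∈{2}] nothing but 2 survives at r6c1. So r6c1=2.
Step 44. [r4c3∈{9}] r4c3 has the single candidate 9, so r4c3=9.
Step 45. [r5c4∈{6}] r5c4 has the single candidate 6. So r5c4=6.

Answer: 8 5 6 4 7 3 1 2 9 / 9 2 3 8 6 1 7 4 5 / 7 1 4 5 9 2 3 8 6 / 5 6 9 1 2 4 8 7 3 / 3 8 1 6 5 7 2 9 4 / 2 4 7 9 3 8 5 6 1 / 6 9 8 7 1 5 4 3 2 / 4 3 5 2 8 6 9 1 7 / 1 7 2 3 4 9 6 5 8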